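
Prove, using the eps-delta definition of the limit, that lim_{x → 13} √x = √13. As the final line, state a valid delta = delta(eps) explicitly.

Fix eps > 0. We want delta > 0 such that 0 < |x − 13| < delta implies |√x − √13| < eps.
Multiplying by the conjugate, |√x − √13| = |x − 13|/(√x + √13).
Restrict delta ≤ 13 so that |x − 13| < 13 forces x > 0, and then √x + √13 > √13.
Hence |√x − √13| < |x − 13|/√13, which is < eps once |x − 13| < √13·eps.
Take delta = min(13, √13·eps). If 0 < |x − 13| < delta then x > 0 and |√x − √13| < |x − 13|/√13 < eps.

delta = min(13, √13·eps)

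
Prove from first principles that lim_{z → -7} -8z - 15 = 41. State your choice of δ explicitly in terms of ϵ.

δ = ϵ/8

Let ϵ > 0 be given. We need δ > 0 so that 0 < |z + 7| < δ implies |(-8z - 15) − 41| < ϵ.
|(-8z - 15) − 41| = |-8z - 56| = 8|z + 7|.
Thus it suffices that |z + 7| < ϵ/8.
Choosing δ = ϵ/8 gives |(-8z - 15) − 41| = 8|z + 7| < ϵ whenever |z + 7| < δ.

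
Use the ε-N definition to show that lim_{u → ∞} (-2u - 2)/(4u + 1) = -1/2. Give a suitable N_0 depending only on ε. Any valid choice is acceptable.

N_0 = (3/8)/ε

Fix ε > 0. We seek N_0 > 0 such that u > N_0 implies |(-2u - 2)/(4u + 1) + 1/2| < ε.
(-2u - 2)/(4u + 1) + 1/2 = (4(-2u - 2) − (-2)(4u + 1)) / (4(4u + 1)) = -6/(4(4u + 1)).
For u > 0 we have 4u + 1 > 4u, so |(-2u - 2)/(4u + 1) + 1/2| = 6/(4(4u + 1)) < 6/(4·4u) = (3/8)/u.
Thus |(-2u - 2)/(4u + 1) + 1/2| < ε whenever u > (3/8)/ε.
Take N_0 = (3/8)/ε. If u > N_0 then |(-2u - 2)/(4u + 1) + 1/2| < (3/8)/u < ε.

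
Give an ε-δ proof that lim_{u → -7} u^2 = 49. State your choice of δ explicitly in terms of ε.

Fix ε > 0. We seek δ > 0 with 0 < |u + 7| < δ ⇒ |u^2 − 49| < ε.
Factor: u^2 − 49 = (u + 7)(u - 7), so |u^2 − 49| = |u + 7|·|u - 7|.
Restrict δ ≤ 2. Then |u + 7| < 2 gives |u| < 9, so by the triangle inequality |u - 7| ≤ 9 + 7 = 16.
Hence |u^2 − 49| ≤ 16|u + 7|, which is < ε once |u + 7| < ε/16.
Take δ = min(2, ε/16). If 0 < |u + 7| < δ then both bounds hold and |u^2 − 49| ≤ 16|u + 7| < 16·(ε/16) = ε.

δ = min(2, ε/16)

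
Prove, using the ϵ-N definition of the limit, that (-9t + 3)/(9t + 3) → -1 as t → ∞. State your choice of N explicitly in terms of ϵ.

N = (2/3)/ϵ

Fix ϵ > 0. We seek N > 0 such that t > N implies |(-9t + 3)/(9t + 3) + 1| < ϵ.
(-9t + 3)/(9t + 3) + 1 = (9(-9t + 3) − (-9)(9t + 3)) / (9(9t + 3)) = 54/(9(9t + 3)).
For t > 0 we have 9t + 3 > 9t, so |(-9t + 3)/(9t + 3) + 1| = 54/(9(9t + 3)) < 54/(9·9t) = (2/3)/t.
Thus |(-9t + 3)/(9t + 3) + 1| < ϵ whenever t > (2/3)/ϵ.
Take N = (2/3)/ϵ. If t > N then |(-9t + 3)/(9t + 3) + 1| < (2/3)/t < ϵ.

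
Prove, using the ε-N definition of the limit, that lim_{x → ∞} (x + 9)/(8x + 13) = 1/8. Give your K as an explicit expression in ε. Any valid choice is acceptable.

K = (59/64)/ε

Let ε > 0 be given. We seek K > 0 such that x > K implies |(x + 9)/(8x + 13) − (1/8)| < ε.
(x + 9)/(8x + 13) − (1/8) = (8(x + 9) − (8x + 13)) / (8(8x + 13)) = 59/(8(8x + 13)).
For x > 0 we have 8x + 13 > 8x, so |(x + 9)/(8x + 13) − (1/8)| = 59/(8(8x + 13)) < 59/(8·8x) = (59/64)/x.
Thus |(x + 9)/(8x + 13) − (1/8)| < ε whenever x > (59/64)/ε.
Take K = (59/64)/ε. If x > K then |(x + 9)/(8x + 13) − (1/8)| < (59/64)/x < ε.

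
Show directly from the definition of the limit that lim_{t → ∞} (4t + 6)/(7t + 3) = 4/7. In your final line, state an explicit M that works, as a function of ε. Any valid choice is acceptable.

M = (30/49)/ε

Let ε > 0 be given. We seek M > 0 such that t > M implies |(4t + 6)/(7t + 3) − (4/7)| < ε.
(4t + 6)/(7t + 3) − (4/7) = (7(4t + 6) − 4(7t + 3)) / (7(7t + 3)) = 30/(7(7t + 3)).
For t > 0 we have 7t + 3 > 7t, so |(4t + 6)/(7t + 3) − (4/7)| = 30/(7(7t + 3)) < 30/(7·7t) = (30/49)/t.
Thus |(4t + 6)/(7t + 3) − (4/7)| < ε whenever t > (30/49)/ε.
Take M = (30/49)/ε. If t > M then |(4t + 6)/(7t + 3) − (4/7)| < (30/49)/t < ε.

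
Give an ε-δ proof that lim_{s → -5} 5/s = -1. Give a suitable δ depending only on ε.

Let ε > 0. We seek δ > 0 such that 0 < |s + 5| < δ implies |5/s + 1| < ε.
|5/s + 1| = 5·|-5 − s|/(5·|s|) = 5|s + 5|/(5|s|).
Restrict δ ≤ 5/2. Then |s + 5| < 5/2 gives |s| > 5/2, so 5|s| > 25/2.
Then |5/s + 1| < 5|s + 5|/(25/2), which is < ε when |s + 5| < (5/2)ε.
Take δ = min(5/2, (5/2)ε). Then 0 < |s + 5| < δ gives both |s + 5| < 5/2 and |s + 5| < (5/2)ε, so |5/s + 1| < ε.

δ = min(5/2, (5/2)ε)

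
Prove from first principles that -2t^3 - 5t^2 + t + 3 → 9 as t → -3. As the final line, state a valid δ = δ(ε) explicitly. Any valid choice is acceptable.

δ = min(1, ε/38)

Suppose ε > 0. We want δ > 0 such that 0 < |t + 3| < δ implies |(-2t^3 - 5t^2 + t + 3) − 9| < ε.
(-2t^3 - 5t^2 + t + 3) − 9 = -2t^3 - 5t^2 + t - 6 = (t + 3)(-2t^2 + t - 2).
So |(-2t^3 - 5t^2 + t + 3) − 9| = |t + 3|·|-2t^2 + t - 2|.
Assume first that |t + 3| < 1, so |t| < 4. Then |-2t^2 + t - 2| ≤ 2·4^2 + 4 + 2 = 38.
Hence |(-2t^3 - 5t^2 + t + 3) − 9| ≤ 38|t + 3| < ε provided |t + 3| < ε/38.
Take δ = min(1, ε/38). Then 0 < |t + 3| < δ gives both |t + 3| < 1 and |t + 3| < ε/38, so |(-2t^3 - 5t^2 + t + 3) − 9| < ε.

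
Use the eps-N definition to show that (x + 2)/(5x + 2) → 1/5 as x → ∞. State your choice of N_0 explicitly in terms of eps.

Let eps > 0 be given. We seek N_0 > 0 such that x > N_0 implies |(x + 2)/(5x + 2) − (1/5)| < eps.
(x + 2)/(5x + 2) − (1/5) = (5(x + 2) − (5x + 2)) / (5(5x + 2)) = 8/(5(5x + 2)).
For x > 0 we have 5x + 2 > 5x, so |(x + 2)/(5x + 2) − (1/5)| = 8/(5(5x + 2)) < 8/(5·5x) = (8/25)/x.
Thus |(x + 2)/(5x + 2) − (1/5)| < eps whenever x > (8/25)/eps.
Take N_0 = (8/25)/eps. If x > N_0 then |(x + 2)/(5x + 2) − (1/5)| < (8/25)/x < eps.

N_0 = (8/25)/eps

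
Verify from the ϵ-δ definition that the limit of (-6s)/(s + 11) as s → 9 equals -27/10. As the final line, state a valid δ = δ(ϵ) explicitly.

δ = min(10, (100/33)ϵ)

Let ϵ > 0 be given. We want δ > 0 with 0 < |s − 9| < δ ⇒ |(-6s)/(s + 11) + 27/10| < ϵ.
Combining over a common denominator, (-6s)/(s + 11) + 27/10 = [(-6s)·20 − (-54)·(s + 11)] / [20·(s + 11)] = -66(s − 9) / (20(s + 11)).
So |(-6s)/(s + 11) + 27/10| = 66|s − 9| / (20·|s + 11|).
Require δ ≤ 10, so |s + 11| ≥ |20| − |s − 9| > 20 − 10 = 10.
Hence |(-6s)/(s + 11) + 27/10| < 66|s − 9|/(20·10) = (33/100)|s − 9|, which is < ϵ once |s − 9| < (100/33)ϵ.
Take δ = min(10, (100/33)ϵ). Then 0 < |s − 9| < δ forces both bounds, so |(-6s)/(s + 11) + 27/10| < ϵ.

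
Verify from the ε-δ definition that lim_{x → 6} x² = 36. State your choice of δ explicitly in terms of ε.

Fix ε > 0. We seek δ > 0 with 0 < |x − 6| < δ ⇒ |x² − 36| < ε.
Factor: x² − 36 = (x − 6)(x + 6), so |x² − 36| = |x − 6|·|x + 6|.
Restrict δ ≤ 2. Then |x − 6| < 2 gives |x| < 8, so by the triangle inequality |x + 6| ≤ 8 + 6 = 14.
Hence |x² − 36| ≤ 14|x − 6|, which is < ε once |x − 6| < ε/14.
Take δ = min(2, ε/14). If 0 < |x − 6| < δ then both bounds hold and |x² − 36| ≤ 14|x − 6| < 14·(ε/14) = ε.

δ = min(2, ε/14)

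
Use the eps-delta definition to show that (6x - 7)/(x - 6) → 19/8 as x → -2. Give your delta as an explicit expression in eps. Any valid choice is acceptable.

Suppose eps > 0. We want delta > 0 with 0 < |x + 2| < delta ⇒ |(6x - 7)/(x - 6) − (19/8)| < eps.
Combining over a common denominator, (6x - 7)/(x - 6) − (19/8) = [(6x - 7)·(-8) − (-19)·(x - 6)] / [(-8)·(x - 6)] = -29(x + 2) / ((-8)(x - 6)).
So |(6x - 7)/(x - 6) − (19/8)| = 29|x + 2| / (8·|x − 6|).
Require delta ≤ 4, so |x − 6| ≥ |-8| − |x + 2| > 8 − 4 = 4.
Hence |(6x - 7)/(x - 6) − (19/8)| < 29|x + 2|/(8·4) = (29/32)|x + 2|, which is < eps once |x + 2| < (32/29)eps.
Take delta = min(4, (32/29)eps). Then 0 < |x + 2| < delta forces both bounds, so |(6x - 7)/(x - 6) − (19/8)| < eps.

delta = min(4, (32/29)eps)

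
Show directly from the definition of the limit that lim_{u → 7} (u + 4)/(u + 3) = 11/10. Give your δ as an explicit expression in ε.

δ = min(5, 50ε)

Suppose ε > 0. We want δ > 0 with 0 < |u − 7| < δ ⇒ |(u + 4)/(u + 3) − (11/10)| < ε.
Combining over a common denominator, (u + 4)/(u + 3) − (11/10) = [(u + 4)·10 − 11·(u + 3)] / [10·(u + 3)] = -1(u − 7) / (10(u + 3)).
So |(u + 4)/(u + 3) − (11/10)| = |u − 7| / (10·|u + 3|).
Restrict δ ≤ 5. Then |u − 7| < 5 gives |u + 3| = |(u − 7) + 10| ≥ 10 − 5 = 5.
Hence |(u + 4)/(u + 3) − (11/10)| < |u − 7|/(10·5) = (1/50)|u − 7|, which is < ε once |u − 7| < 50ε.
Take δ = min(5, 50ε). Then 0 < |u − 7| < δ forces both bounds, so |(u + 4)/(u + 3) − (11/10)| < ε.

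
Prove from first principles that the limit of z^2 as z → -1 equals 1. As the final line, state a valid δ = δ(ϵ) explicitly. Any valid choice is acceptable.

Suppose ϵ > 0. We seek δ > 0 with 0 < |z + 1| < δ ⇒ |z^2 − 1| < ϵ.
Factor: z^2 − 1 = (z + 1)(z - 1), so |z^2 − 1| = |z + 1|·|z - 1|.
Impose δ ≤ 2 so that |z| < 3; then |z - 1| ≤ 4.
Hence |z^2 − 1| ≤ 4|z + 1|, which is < ϵ once |z + 1| < ϵ/4.
Take δ = min(2, ϵ/4). If 0 < |z + 1| < δ then both bounds hold and |z^2 − 1| ≤ 4|z + 1| < 4·(ϵ/4) = ϵ.

δ = min(2, ϵ/4)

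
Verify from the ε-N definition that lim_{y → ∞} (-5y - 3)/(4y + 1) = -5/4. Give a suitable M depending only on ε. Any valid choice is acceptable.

M = (7/16)/ε

Let ε > 0. We seek M > 0 such that y > M implies |(-5y - 3)/(4y + 1) + 5/4| < ε.
(-5y - 3)/(4y + 1) + 5/4 = (4(-5y - 3) − (-5)(4y + 1)) / (4(4y + 1)) = -7/(4(4y + 1)).
For y > 0 we have 4y + 1 > 4y, so |(-5y - 3)/(4y + 1) + 5/4| = 7/(4(4y + 1)) < 7/(4·4y) = (7/16)/y.
Thus |(-5y - 3)/(4y + 1) + 5/4| < ε whenever y > (7/16)/ε.
Take M = (7/16)/ε. If y > M then |(-5y - 3)/(4y + 1) + 5/4| < (7/16)/y < ε.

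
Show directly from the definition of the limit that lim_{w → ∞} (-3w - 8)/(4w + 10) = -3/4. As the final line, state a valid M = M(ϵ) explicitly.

Suppose ϵ > 0. We seek M > 0 such that w > M implies |(-3w - 8)/(4w + 10) + 3/4| < ϵ.
(-3w - 8)/(4w + 10) + 3/4 = (4(-3w - 8) − (-3)(4w + 10)) / (4(4w + 10)) = -2/(4(4w + 10)).
For w > 0 we have 4w + 10 > 4w, so |(-3w - 8)/(4w + 10) + 3/4| = 2/(4(4w + 10)) < 2/(4·4w) = (1/8)/w.
Thus |(-3w - 8)/(4w + 10) + 3/4| < ϵ whenever w > (1/8)/ϵ.
Take M = (1/8)/ϵ. If w > M then |(-3w - 8)/(4w + 10) + 3/4| < (1/8)/w < ϵ.

M = (1/8)/ϵ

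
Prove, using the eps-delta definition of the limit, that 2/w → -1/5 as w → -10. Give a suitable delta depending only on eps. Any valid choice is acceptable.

delta = min(5, 25eps)

Let eps > 0. We seek delta > 0 such that 0 < |w + 10| < delta implies |2/w + 1/5| < eps.
|2/w + 1/5| = 2·|-10 − w|/(10·|w|) = 2|w + 10|/(10|w|).
Require delta ≤ 5 so that |w| > 10 − 5 = 5, hence 10|w| > 50.
Then |2/w + 1/5| < 2|w + 10|/50, which is < eps when |w + 10| < 25eps.
Take delta = min(5, 25eps). Then 0 < |w + 10| < delta gives both |w + 10| < 5 and |w + 10| < 25eps, so |2/w + 1/5| < eps.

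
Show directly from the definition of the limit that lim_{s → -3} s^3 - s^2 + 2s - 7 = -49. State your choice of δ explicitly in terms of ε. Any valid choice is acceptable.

Fix ε > 0. We want δ > 0 such that 0 < |s + 3| < δ implies |(s^3 - s^2 + 2s - 7) + 49| < ε.
(s^3 - s^2 + 2s - 7) + 49 = s^3 - s^2 + 2s + 42 = (s + 3)(s^2 - 4s + 14).
So |(s^3 - s^2 + 2s - 7) + 49| = |s + 3|·|s^2 - 4s + 14|.
Assume first that |s + 3| < 2, so |s| < 5. Then |s^2 - 4s + 14| ≤ 5^2 + 4·5 + 14 = 59.
Hence |(s^3 - s^2 + 2s - 7) + 49| ≤ 59|s + 3| < ε provided |s + 3| < ε/59.
Choosing δ = min(2, ε/59) ensures both conditions, hence |(s^3 - s^2 + 2s - 7) + 49| < ε.

δ = min(2, ε/59)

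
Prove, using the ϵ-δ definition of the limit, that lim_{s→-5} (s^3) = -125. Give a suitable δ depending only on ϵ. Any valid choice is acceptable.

δ = min(2, ϵ/109)

Let ϵ > 0 be given. We seek δ > 0 with 0 < |s + 5| < δ ⇒ |s^3 + 125| < ϵ.
Factor: s^3 + 125 = (s + 5)(s^2 - 5s + 25), so |s^3 + 125| = |s + 5|·|s^2 - 5s + 25|.
Impose δ ≤ 2 so that |s| < 7; then |s^2 - 5s + 25| ≤ 109.
Hence |s^3 + 125| ≤ 109|s + 5|, which is < ϵ once |s + 5| < ϵ/109.
Take δ = min(2, ϵ/109). If 0 < |s + 5| < δ then both bounds hold and |s^3 + 125| ≤ 109|s + 5| < 109·(ϵ/109) = ϵ.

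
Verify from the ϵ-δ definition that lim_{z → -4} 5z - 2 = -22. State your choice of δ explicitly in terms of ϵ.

Let ϵ > 0 be given. We need δ > 0 so that 0 < |z + 4| < δ implies |(5z - 2) + 22| < ϵ.
|(5z - 2) + 22| = |5z + 20| = 5|z + 4|.
So 5|z + 4| < ϵ exactly when |z + 4| < ϵ/5.
Take δ = ϵ/5. If 0 < |z + 4| < δ then |(5z - 2) + 22| = 5|z + 4| < 5·(ϵ/5) = ϵ.

δ = ϵ/5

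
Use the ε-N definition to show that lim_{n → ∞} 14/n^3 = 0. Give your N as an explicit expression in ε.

N = (14/ε)^{1/3}

Let ε > 0. For n ≥ 1, |14/n^3 − 0| = 14/n^3.
14/n^3 < ε ⇔ n^3 > 14/ε ⇔ n > (14/ε)^{1/3}.
Take N = (14/ε)^{1/3}. Then n > N implies 14/n^3 < ε.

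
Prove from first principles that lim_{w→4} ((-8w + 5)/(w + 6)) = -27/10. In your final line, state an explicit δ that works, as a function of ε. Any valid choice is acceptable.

δ = min(5, (50/53)ε)

Let ε > 0. We want δ > 0 with 0 < |w − 4| < δ ⇒ |(-8w + 5)/(w + 6) + 27/10| < ε.
Combining over a common denominator, (-8w + 5)/(w + 6) + 27/10 = [(-8w + 5)·10 − (-27)·(w + 6)] / [10·(w + 6)] = -53(w − 4) / (10(w + 6)).
So |(-8w + 5)/(w + 6) + 27/10| = 53|w − 4| / (10·|w + 6|).
Require δ ≤ 5, so |w + 6| ≥ |10| − |w − 4| > 10 − 5 = 5.
Hence |(-8w + 5)/(w + 6) + 27/10| < 53|w − 4|/(10·5) = (53/50)|w − 4|, which is < ε once |w − 4| < (50/53)ε.
Take δ = min(5, (50/53)ε). Then 0 < |w − 4| < δ forces both bounds, so |(-8w + 5)/(w + 6) + 27/10| < ε.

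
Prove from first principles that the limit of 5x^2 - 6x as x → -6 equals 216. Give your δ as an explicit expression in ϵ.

δ = min(1, ϵ/71)

Let ϵ > 0 be given. We want δ > 0 such that 0 < |x + 6| < δ implies |(5x^2 - 6x) − 216| < ϵ.
(5x^2 - 6x) − 216 = 5x^2 - 6x - 216 = (x + 6)(5x - 36).
So |(5x^2 - 6x) − 216| = |x + 6|·|5x - 36|.
Assume first that |x + 6| < 1, so |x| < 7. Then |5x - 36| ≤ 5·7 + 36 = 71.
Hence |(5x^2 - 6x) − 216| ≤ 71|x + 6| < ϵ provided |x + 6| < ϵ/71.
Take δ = min(1, ϵ/71). Then 0 < |x + 6| < δ gives both |x + 6| < 1 and |x + 6| < ϵ/71, so |(5x^2 - 6x) − 216| < ϵ.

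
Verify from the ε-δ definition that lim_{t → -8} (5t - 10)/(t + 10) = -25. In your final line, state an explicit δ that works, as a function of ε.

δ = min(1, (1/30)ε)

Let ε > 0 be given. We want δ > 0 with 0 < |t + 8| < δ ⇒ |(5t - 10)/(t + 10) + 25| < ε.
Combining over a common denominator, (5t - 10)/(t + 10) + 25 = [(5t - 10)·2 − (-50)·(t + 10)] / [2·(t + 10)] = 60(t + 8) / (2(t + 10)).
So |(5t - 10)/(t + 10) + 25| = 60|t + 8| / (2·|t + 10|).
Restrict δ ≤ 1. Then |t + 8| < 1 gives |t + 10| = |(t + 8) + 2| ≥ 2 − 1 = 1.
Hence |(5t - 10)/(t + 10) + 25| < 60|t + 8|/(2·1) = 30|t + 8|, which is < ε once |t + 8| < (1/30)ε.
Take δ = min(1, (1/30)ε). Then 0 < |t + 8| < δ forces both bounds, so |(5t - 10)/(t + 10) + 25| < ε.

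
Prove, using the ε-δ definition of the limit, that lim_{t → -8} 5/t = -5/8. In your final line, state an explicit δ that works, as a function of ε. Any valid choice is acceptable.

Let ε > 0 be given. We seek δ > 0 such that 0 < |t + 8| < δ implies |5/t + 5/8| < ε.
|5/t + 5/8| = 5·|-8 − t|/(8·|t|) = 5|t + 8|/(8|t|).
Require δ ≤ 4 so that |t| > 8 − 4 = 4, hence 8|t| > 32.
Then |5/t + 5/8| < 5|t + 8|/32, which is < ε when |t + 8| < (32/5)ε.
Take δ = min(4, (32/5)ε). Then 0 < |t + 8| < δ gives both |t + 8| < 4 and |t + 8| < (32/5)ε, so |5/t + 5/8| < ε.

δ = min(4, (32/5)ε)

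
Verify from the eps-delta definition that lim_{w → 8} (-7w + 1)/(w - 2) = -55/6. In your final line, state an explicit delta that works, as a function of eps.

delta = min(3, (18/13)eps)

Suppose eps > 0. We want delta > 0 with 0 < |w − 8| < delta ⇒ |(-7w + 1)/(w - 2) + 55/6| < eps.
Combining over a common denominator, (-7w + 1)/(w - 2) + 55/6 = [(-7w + 1)·6 − (-55)·(w - 2)] / [6·(w - 2)] = 13(w − 8) / (6(w - 2)).
So |(-7w + 1)/(w - 2) + 55/6| = 13|w − 8| / (6·|w − 2|).
Require delta ≤ 3, so |w − 2| ≥ |6| − |w − 8| > 6 − 3 = 3.
Hence |(-7w + 1)/(w - 2) + 55/6| < 13|w − 8|/(6·3) = (13/18)|w − 8|, which is < eps once |w − 8| < (18/13)eps.
Take delta = min(3, (18/13)eps). Then 0 < |w − 8| < delta forces both bounds, so |(-7w + 1)/(w - 2) + 55/6| < eps.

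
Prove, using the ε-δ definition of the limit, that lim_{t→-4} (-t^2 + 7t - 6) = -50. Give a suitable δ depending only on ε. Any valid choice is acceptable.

δ = min(1, ε/16)

Fix ε > 0. We want δ > 0 such that 0 < |t + 4| < δ implies |(-t^2 + 7t - 6) + 50| < ε.
(-t^2 + 7t - 6) + 50 = -t^2 + 7t + 44 = (t + 4)(-t + 11).
So |(-t^2 + 7t - 6) + 50| = |t + 4|·|-t + 11|.
Assume first that |t + 4| < 1, so |t| < 5. Then |-t + 11| ≤ 5 + 11 = 16.
Hence |(-t^2 + 7t - 6) + 50| ≤ 16|t + 4| < ε provided |t + 4| < ε/16.
Choosing δ = min(1, ε/16) ensures both conditions, hence |(-t^2 + 7t - 6) + 50| < ε.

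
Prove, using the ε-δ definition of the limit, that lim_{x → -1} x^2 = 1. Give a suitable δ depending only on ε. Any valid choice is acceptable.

δ = min(1, ε/3)

Suppose ε > 0. We seek δ > 0 with 0 < |x + 1| < δ ⇒ |x^2 − 1| < ε.
Factor: x^2 − 1 = (x + 1)(x - 1), so |x^2 − 1| = |x + 1|·|x - 1|.
Restrict δ ≤ 1. Then |x + 1| < 1 gives |x| < 2, so by the triangle inequality |x - 1| ≤ 2 + 1 = 3.
Hence |x^2 − 1| ≤ 3|x + 1|, which is < ε once |x + 1| < ε/3.
Take δ = min(1, ε/3). If 0 < |x + 1| < δ then both bounds hold and |x^2 − 1| ≤ 3|x + 1| < 3·(ε/3) = ε.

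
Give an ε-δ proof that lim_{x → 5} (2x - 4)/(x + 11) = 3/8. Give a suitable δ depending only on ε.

Fix ε > 0. We want δ > 0 with 0 < |x − 5| < δ ⇒ |(2x - 4)/(x + 11) − (3/8)| < ε.
Combining over a common denominator, (2x - 4)/(x + 11) − (3/8) = [(2x - 4)·16 − 6·(x + 11)] / [16·(x + 11)] = 26(x − 5) / (16(x + 11)).
So |(2x - 4)/(x + 11) − (3/8)| = 26|x − 5| / (16·|x + 11|).
Require δ ≤ 8, so |x + 11| ≥ |16| − |x − 5| > 16 − 8 = 8.
Hence |(2x - 4)/(x + 11) − (3/8)| < 26|x − 5|/(16·8) = (13/64)|x − 5|, which is < ε once |x − 5| < (64/13)ε.
Take δ = min(8, (64/13)ε). Then 0 < |x − 5| < δ forces both bounds, so |(2x - 4)/(x + 11) − (3/8)| < ε.

δ = min(8, (64/13)ε)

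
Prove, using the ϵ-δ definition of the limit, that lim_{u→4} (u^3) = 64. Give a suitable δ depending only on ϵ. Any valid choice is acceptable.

Let ϵ > 0 be given. We seek δ > 0 with 0 < |u − 4| < δ ⇒ |u^3 − 64| < ϵ.
Factor: u^3 − 64 = (u − 4)(u^2 + 4u + 16), so |u^3 − 64| = |u − 4|·|u^2 + 4u + 16|.
Restrict δ ≤ 1. Then |u − 4| < 1 gives |u| < 5, so by the triangle inequality |u^2 + 4u + 16| ≤ 5^2 + 4·5 + 16 = 61.
Hence |u^3 − 64| ≤ 61|u − 4|, which is < ϵ once |u − 4| < ϵ/61.
Take δ = min(1, ϵ/61). If 0 < |u − 4| < δ then both bounds hold and |u^3 − 64| ≤ 61|u − 4| < 61·(ϵ/61) = ϵ.

δ = min(1, ϵ/61)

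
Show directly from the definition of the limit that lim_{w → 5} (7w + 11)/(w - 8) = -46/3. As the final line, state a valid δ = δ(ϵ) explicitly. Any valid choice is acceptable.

δ = min(3/2, (9/134)ϵ)

Let ϵ > 0 be given. We want δ > 0 with 0 < |w − 5| < δ ⇒ |(7w + 11)/(w - 8) + 46/3| < ϵ.
Combining over a common denominator, (7w + 11)/(w - 8) + 46/3 = [(7w + 11)·(-3) − 46·(w - 8)] / [(-3)·(w - 8)] = -67(w − 5) / ((-3)(w - 8)).
So |(7w + 11)/(w - 8) + 46/3| = 67|w − 5| / (3·|w − 8|).
Restrict δ ≤ 3/2. Then |w − 5| < 3/2 gives |w − 8| = |(w − 5) + (-3)| ≥ 3 − 3/2 = 3/2.
Hence |(7w + 11)/(w - 8) + 46/3| < 67|w − 5|/(3·(3/2)) = (134/9)|w − 5|, which is < ϵ once |w − 5| < (9/134)ϵ.
Take δ = min(3/2, (9/134)ϵ). Then 0 < |w − 5| < δ forces both bounds, so |(7w + 11)/(w - 8) + 46/3| < ϵ.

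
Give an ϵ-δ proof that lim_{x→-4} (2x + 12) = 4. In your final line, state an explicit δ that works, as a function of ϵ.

δ = ϵ/2

Fix ϵ > 0. We need δ > 0 so that 0 < |x + 4| < δ implies |(2x + 12) − 4| < ϵ.
|(2x + 12) − 4| = |2x + 8| = 2|x + 4|.
So 2|x + 4| < ϵ exactly when |x + 4| < ϵ/2.
Take δ = ϵ/2. If 0 < |x + 4| < δ then |(2x + 12) − 4| = 2|x + 4| < 2·(ϵ/2) = ϵ.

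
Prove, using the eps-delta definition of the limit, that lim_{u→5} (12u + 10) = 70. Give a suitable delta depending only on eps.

Let eps > 0 be given. We need delta > 0 so that 0 < |u − 5| < delta implies |(12u + 10) − 70| < eps.
Since (12u + 10) − 70 = 12(u − 5), we have |(12u + 10) − 70| = 12|u − 5|.
Thus it suffices that |u − 5| < eps/12.
Take delta = eps/12. If 0 < |u − 5| < delta then |(12u + 10) − 70| = 12|u − 5| < 12·(eps/12) = eps.

delta = eps/12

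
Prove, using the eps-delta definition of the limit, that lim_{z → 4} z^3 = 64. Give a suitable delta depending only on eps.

Suppose eps > 0. We seek delta > 0 with 0 < |z − 4| < delta ⇒ |z^3 − 64| < eps.
Factor: z^3 − 64 = (z − 4)(z^2 + 4z + 16), so |z^3 − 64| = |z − 4|·|z^2 + 4z + 16|.
Restrict delta ≤ 2. Then |z − 4| < 2 gives |z| < 6, so by the triangle inequality |z^2 + 4z + 16| ≤ 6^2 + 4·6 + 16 = 76.
Hence |z^3 − 64| ≤ 76|z − 4|, which is < eps once |z − 4| < eps/76.
Take delta = min(2, eps/76). If 0 < |z − 4| < delta then both bounds hold and |z^3 − 64| ≤ 76|z − 4| < 76·(eps/76) = eps.

delta = min(2, eps/76)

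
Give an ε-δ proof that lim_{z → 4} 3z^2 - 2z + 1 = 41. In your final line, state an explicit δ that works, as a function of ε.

Suppose ε > 0. We want δ > 0 such that 0 < |z − 4| < δ implies |(3z^2 - 2z + 1) − 41| < ε.
(3z^2 - 2z + 1) − 41 = 3z^2 - 2z - 40 = (z − 4)(3z + 10).
So |(3z^2 - 2z + 1) − 41| = |z − 4|·|3z + 10|.
Assume first that |z − 4| < 1, so |z| < 5. Then |3z + 10| ≤ 3·5 + 10 = 25.
Hence |(3z^2 - 2z + 1) − 41| ≤ 25|z − 4| < ε provided |z − 4| < ε/25.
Choosing δ = min(1, ε/25) ensures both conditions, hence |(3z^2 - 2z + 1) − 41| < ε.

δ = min(1, ε/25)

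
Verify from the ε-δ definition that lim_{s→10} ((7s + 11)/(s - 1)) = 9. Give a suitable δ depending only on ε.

Suppose ε > 0. We want δ > 0 with 0 < |s − 10| < δ ⇒ |(7s + 11)/(s - 1) − 9| < ε.
Combining over a common denominator, (7s + 11)/(s - 1) − 9 = [(7s + 11)·9 − 81·(s - 1)] / [9·(s - 1)] = -18(s − 10) / (9(s - 1)).
So |(7s + 11)/(s - 1) − 9| = 18|s − 10| / (9·|s − 1|).
Require δ ≤ 9/2, so |s − 1| ≥ |9| − |s − 10| > 9 − 9/2 = 9/2.
Hence |(7s + 11)/(s - 1) − 9| < 18|s − 10|/(9·(9/2)) = (4/9)|s − 10|, which is < ε once |s − 10| < (9/4)ε.
Take δ = min(9/2, (9/4)ε). Then 0 < |s − 10| < δ forces both bounds, so |(7s + 11)/(s - 1) − 9| < ε.

δ = min(9/2, (9/4)ε)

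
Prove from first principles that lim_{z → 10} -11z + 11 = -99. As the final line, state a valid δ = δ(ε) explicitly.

δ = ε/11

Fix ε > 0. We need δ > 0 so that 0 < |z − 10| < δ implies |(-11z + 11) + 99| < ε.
Since (-11z + 11) + 99 = -11(z − 10), we have |(-11z + 11) + 99| = 11|z − 10|.
Thus it suffices that |z − 10| < ε/11.
Choosing δ = ε/11 gives |(-11z + 11) + 99| = 11|z − 10| < ε whenever |z − 10| < δ.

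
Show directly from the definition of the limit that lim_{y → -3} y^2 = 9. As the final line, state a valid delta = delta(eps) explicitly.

Let eps > 0 be given. We seek delta > 0 with 0 < |y + 3| < delta ⇒ |y^2 − 9| < eps.
Factor: y^2 − 9 = (y + 3)(y - 3), so |y^2 − 9| = |y + 3|·|y - 3|.
Restrict delta ≤ 1. Then |y + 3| < 1 gives |y| < 4, so by the triangle inequality |y - 3| ≤ 4 + 3 = 7.
Hence |y^2 − 9| ≤ 7|y + 3|, which is < eps once |y + 3| < eps/7.
Take delta = min(1, eps/7). If 0 < |y + 3| < delta then both bounds hold and |y^2 − 9| ≤ 7|y + 3| < 7·(eps/7) = eps.

delta = min(1, eps/7)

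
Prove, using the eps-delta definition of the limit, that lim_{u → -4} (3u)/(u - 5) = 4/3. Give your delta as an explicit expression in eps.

Suppose eps > 0. We want delta > 0 with 0 < |u + 4| < delta ⇒ |(3u)/(u - 5) − (4/3)| < eps.
Combining over a common denominator, (3u)/(u - 5) − (4/3) = [(3u)·(-9) − (-12)·(u - 5)] / [(-9)·(u - 5)] = -15(u + 4) / ((-9)(u - 5)).
So |(3u)/(u - 5) − (4/3)| = 15|u + 4| / (9·|u − 5|).
Require delta ≤ 9/2, so |u − 5| ≥ |-9| − |u + 4| > 9 − 9/2 = 9/2.
Hence |(3u)/(u - 5) − (4/3)| < 15|u + 4|/(9·(9/2)) = (10/27)|u + 4|, which is < eps once |u + 4| < (27/10)eps.
Take delta = min(9/2, (27/10)eps). Then 0 < |u + 4| < delta forces both bounds, so |(3u)/(u - 5) − (4/3)| < eps.

delta = min(9/2, (27/10)eps)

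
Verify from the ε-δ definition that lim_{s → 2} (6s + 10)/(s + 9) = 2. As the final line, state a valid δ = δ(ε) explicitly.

δ = min(11/2, (11/8)ε)

Fix ε > 0. We want δ > 0 with 0 < |s − 2| < δ ⇒ |(6s + 10)/(s + 9) − 2| < ε.
Combining over a common denominator, (6s + 10)/(s + 9) − 2 = [(6s + 10)·11 − 22·(s + 9)] / [11·(s + 9)] = 44(s − 2) / (11(s + 9)).
So |(6s + 10)/(s + 9) − 2| = 44|s − 2| / (11·|s + 9|).
Require δ ≤ 11/2, so |s + 9| ≥ |11| − |s − 2| > 11 − 11/2 = 11/2.
Hence |(6s + 10)/(s + 9) − 2| < 44|s − 2|/(11·(11/2)) = (8/11)|s − 2|, which is < ε once |s − 2| < (11/8)ε.
Take δ = min(11/2, (11/8)ε). Then 0 < |s − 2| < δ forces both bounds, so |(6s + 10)/(s + 9) − 2| < ε.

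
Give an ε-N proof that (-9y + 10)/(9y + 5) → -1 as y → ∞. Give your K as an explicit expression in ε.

Let ε > 0. We seek K > 0 such that y > K implies |(-9y + 10)/(9y + 5) + 1| < ε.
(-9y + 10)/(9y + 5) + 1 = (9(-9y + 10) − (-9)(9y + 5)) / (9(9y + 5)) = 135/(9(9y + 5)).
For y > 0 we have 9y + 5 > 9y, so |(-9y + 10)/(9y + 5) + 1| = 135/(9(9y + 5)) < 135/(9·9y) = (5/3)/y.
Thus |(-9y + 10)/(9y + 5) + 1| < ε whenever y > (5/3)/ε.
Take K = (5/3)/ε. If y > K then |(-9y + 10)/(9y + 5) + 1| < (5/3)/y < ε.

K = (5/3)/ε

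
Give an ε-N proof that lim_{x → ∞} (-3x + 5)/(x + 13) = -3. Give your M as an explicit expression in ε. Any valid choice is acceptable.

M = 44/ε

Fix ε > 0. We seek M > 0 such that x > M implies |(-3x + 5)/(x + 13) + 3| < ε.
(-3x + 5)/(x + 13) + 3 = ((-3x + 5) − (-3)(x + 13)) / ((x + 13)) = 44/((x + 13)).
For x > 0 we have x + 13 > x, so |(-3x + 5)/(x + 13) + 3| = 44/((x + 13)) < 44/(x) = 44/x.
Thus |(-3x + 5)/(x + 13) + 3| < ε whenever x > 44/ε.
Take M = 44/ε. If x > M then |(-3x + 5)/(x + 13) + 3| < 44/x < ε.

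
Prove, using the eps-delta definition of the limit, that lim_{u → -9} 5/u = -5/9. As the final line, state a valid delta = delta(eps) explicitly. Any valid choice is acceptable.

Let eps > 0 be given. We seek delta > 0 such that 0 < |u + 9| < delta implies |5/u + 5/9| < eps.
|5/u + 5/9| = 5·|-9 − u|/(9·|u|) = 5|u + 9|/(9|u|).
Restrict delta ≤ 9/2. Then |u + 9| < 9/2 gives |u| > 9/2, so 9|u| > 81/2.
Then |5/u + 5/9| < 5|u + 9|/(81/2), which is < eps when |u + 9| < (81/10)eps.
Take delta = min(9/2, (81/10)eps). Then 0 < |u + 9| < delta gives both |u + 9| < 9/2 and |u + 9| < (81/10)eps, so |5/u + 5/9| < eps.

delta = min(9/2, (81/10)eps)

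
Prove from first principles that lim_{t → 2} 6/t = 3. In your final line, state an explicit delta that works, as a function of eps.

delta = min(1, (1/3)eps)

Fix eps > 0. We seek delta > 0 such that 0 < |t − 2| < delta implies |6/t − 3| < eps.
|6/t − 3| = 6·|2 − t|/(2·|t|) = 6|t − 2|/(2|t|).
Require delta ≤ 1 so that |t| > 2 − 1 = 1, hence 2|t| > 2.
Then |6/t − 3| < 6|t − 2|/2, which is < eps when |t − 2| < (1/3)eps.
Take delta = min(1, (1/3)eps). Then 0 < |t − 2| < delta gives both |t − 2| < 1 and |t − 2| < (1/3)eps, so |6/t − 3| < eps.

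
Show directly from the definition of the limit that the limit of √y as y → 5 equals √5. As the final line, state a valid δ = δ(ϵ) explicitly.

Let ϵ > 0. We want δ > 0 such that 0 < |y − 5| < δ implies |√y − √5| < ϵ.
Rationalise: √y − √5 = (y − 5)/(√y + √5), so |√y − √5| = |y − 5|/(√y + √5).
Restrict δ ≤ 5 so that |y − 5| < 5 forces y > 0, and then √y + √5 > √5.
Hence |√y − √5| < |y − 5|/√5, which is < ϵ once |y − 5| < √5·ϵ.
Take δ = min(5, √5·ϵ). If 0 < |y − 5| < δ then y > 0 and |√y − √5| < |y − 5|/√5 < ϵ.

δ = min(5, √5·ϵ)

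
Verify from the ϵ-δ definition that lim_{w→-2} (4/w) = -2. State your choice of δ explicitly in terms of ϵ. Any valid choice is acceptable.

Suppose ϵ > 0. We seek δ > 0 such that 0 < |w + 2| < δ implies |4/w + 2| < ϵ.
|4/w + 2| = 4·|-2 − w|/(2·|w|) = 4|w + 2|/(2|w|).
Restrict δ ≤ 1. Then |w + 2| < 1 gives |w| > 1, so 2|w| > 2.
Then |4/w + 2| < 4|w + 2|/2, which is < ϵ when |w + 2| < (1/2)ϵ.
Take δ = min(1, (1/2)ϵ). Then 0 < |w + 2| < δ gives both |w + 2| < 1 and |w + 2| < (1/2)ϵ, so |4/w + 2| < ϵ.

δ = min(1, (1/2)ϵ)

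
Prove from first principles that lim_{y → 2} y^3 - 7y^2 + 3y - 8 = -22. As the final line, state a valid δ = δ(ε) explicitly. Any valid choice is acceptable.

δ = min(1, ε/31)

Fix ε > 0. We want δ > 0 such that 0 < |y − 2| < δ implies |(y^3 - 7y^2 + 3y - 8) + 22| < ε.
(y^3 - 7y^2 + 3y - 8) + 22 = y^3 - 7y^2 + 3y + 14 = (y − 2)(y^2 - 5y - 7).
So |(y^3 - 7y^2 + 3y - 8) + 22| = |y − 2|·|y^2 - 5y - 7|.
Require δ ≤ 1. Then |y − 2| < 1 gives |y| < 3, and by the triangle inequality |y^2 - 5y - 7| ≤ 3^2 + 5·3 + 7 = 31.
Hence |(y^3 - 7y^2 + 3y - 8) + 22| ≤ 31|y − 2| < ε provided |y − 2| < ε/31.
Take δ = min(1, ε/31). Then 0 < |y − 2| < δ gives both |y − 2| < 1 and |y − 2| < ε/31, so |(y^3 - 7y^2 + 3y - 8) + 22| < ε.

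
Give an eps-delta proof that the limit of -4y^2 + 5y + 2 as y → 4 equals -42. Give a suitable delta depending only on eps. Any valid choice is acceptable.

delta = min(1, eps/31)

Suppose eps > 0. We want delta > 0 such that 0 < |y − 4| < delta implies |(-4y^2 + 5y + 2) + 42| < eps.
(-4y^2 + 5y + 2) + 42 = -4y^2 + 5y + 44 = (y − 4)(-4y - 11).
So |(-4y^2 + 5y + 2) + 42| = |y − 4|·|-4y - 11|.
Require delta ≤ 1. Then |y − 4| < 1 gives |y| < 5, and by the triangle inequality |-4y - 11| ≤ 4·5 + 11 = 31.
Hence |(-4y^2 + 5y + 2) + 42| ≤ 31|y − 4| < eps provided |y − 4| < eps/31.
Take delta = min(1, eps/31). Then 0 < |y − 4| < delta gives both |y − 4| < 1 and |y − 4| < eps/31, so |(-4y^2 + 5y + 2) + 42| < eps.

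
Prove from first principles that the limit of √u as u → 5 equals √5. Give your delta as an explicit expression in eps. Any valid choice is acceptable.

Let eps > 0. We want delta > 0 such that 0 < |u − 5| < delta implies |√u − √5| < eps.
Rationalise: √u − √5 = (u − 5)/(√u + √5), so |√u − √5| = |u − 5|/(√u + √5).
Restrict delta ≤ 5 so that |u − 5| < 5 forces u > 0, and then √u + √5 > √5.
Hence |√u − √5| < |u − 5|/√5, which is < eps once |u − 5| < √5·eps.
Take delta = min(5, √5·eps). If 0 < |u − 5| < delta then u > 0 and |√u − √5| < |u − 5|/√5 < eps.

delta = min(5, √5·eps)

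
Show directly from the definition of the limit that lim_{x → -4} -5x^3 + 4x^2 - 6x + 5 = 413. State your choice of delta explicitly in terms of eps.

delta = min(1, eps/347)

Suppose eps > 0. We want delta > 0 such that 0 < |x + 4| < delta implies |(-5x^3 + 4x^2 - 6x + 5) − 413| < eps.
(-5x^3 + 4x^2 - 6x + 5) − 413 = -5x^3 + 4x^2 - 6x - 408 = (x + 4)(-5x^2 + 24x - 102).
So |(-5x^3 + 4x^2 - 6x + 5) − 413| = |x + 4|·|-5x^2 + 24x - 102|.
Assume first that |x + 4| < 1, so |x| < 5. Then |-5x^2 + 24x - 102| ≤ 5·5^2 + 24·5 + 102 = 347.
Hence |(-5x^3 + 4x^2 - 6x + 5) − 413| ≤ 347|x + 4| < eps provided |x + 4| < eps/347.
Take delta = min(1, eps/347). Then 0 < |x + 4| < delta gives both |x + 4| < 1 and |x + 4| < eps/347, so |(-5x^3 + 4x^2 - 6x + 5) − 413| < eps.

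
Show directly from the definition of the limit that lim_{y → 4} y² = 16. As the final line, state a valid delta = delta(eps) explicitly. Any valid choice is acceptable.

Suppose eps > 0. We seek delta > 0 with 0 < |y − 4| < delta ⇒ |y² − 16| < eps.
Factor: y² − 16 = (y − 4)(y + 4), so |y² − 16| = |y − 4|·|y + 4|.
Impose delta ≤ 1 so that |y| < 5; then |y + 4| ≤ 9.
Hence |y² − 16| ≤ 9|y − 4|, which is < eps once |y − 4| < eps/9.
Take delta = min(1, eps/9). If 0 < |y − 4| < delta then both bounds hold and |y² − 16| ≤ 9|y − 4| < 9·(eps/9) = eps.

delta = min(1, eps/9)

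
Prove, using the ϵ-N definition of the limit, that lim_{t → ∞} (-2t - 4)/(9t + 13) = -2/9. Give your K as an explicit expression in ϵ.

Suppose ϵ > 0. We seek K > 0 such that t > K implies |(-2t - 4)/(9t + 13) + 2/9| < ϵ.
(-2t - 4)/(9t + 13) + 2/9 = (9(-2t - 4) − (-2)(9t + 13)) / (9(9t + 13)) = -10/(9(9t + 13)).
For t > 0 we have 9t + 13 > 9t, so |(-2t - 4)/(9t + 13) + 2/9| = 10/(9(9t + 13)) < 10/(9·9t) = (10/81)/t.
Thus |(-2t - 4)/(9t + 13) + 2/9| < ϵ whenever t > (10/81)/ϵ.
Take K = (10/81)/ϵ. If t > K then |(-2t - 4)/(9t + 13) + 2/9| < (10/81)/t < ϵ.

K = (10/81)/ϵ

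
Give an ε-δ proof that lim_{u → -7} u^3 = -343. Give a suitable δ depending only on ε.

Let ε > 0. We seek δ > 0 with 0 < |u + 7| < δ ⇒ |u^3 + 343| < ε.
Factor: u^3 + 343 = (u + 7)(u^2 - 7u + 49), so |u^3 + 343| = |u + 7|·|u^2 - 7u + 49|.
Restrict δ ≤ 2. Then |u + 7| < 2 gives |u| < 9, so by the triangle inequality |u^2 - 7u + 49| ≤ 9^2 + 7·9 + 49 = 193.
Hence |u^3 + 343| ≤ 193|u + 7|, which is < ε once |u + 7| < ε/193.
Take δ = min(2, ε/193). If 0 < |u + 7| < δ then both bounds hold and |u^3 + 343| ≤ 193|u + 7| < 193·(ε/193) = ε.

δ = min(2, ε/193)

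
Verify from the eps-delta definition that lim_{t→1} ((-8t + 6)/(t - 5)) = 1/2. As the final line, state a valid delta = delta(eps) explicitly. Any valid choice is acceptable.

delta = min(2, (4/17)eps)

Let eps > 0. We want delta > 0 with 0 < |t − 1| < delta ⇒ |(-8t + 6)/(t - 5) − (1/2)| < eps.
Combining over a common denominator, (-8t + 6)/(t - 5) − (1/2) = [(-8t + 6)·(-4) − (-2)·(t - 5)] / [(-4)·(t - 5)] = 34(t − 1) / ((-4)(t - 5)).
So |(-8t + 6)/(t - 5) − (1/2)| = 34|t − 1| / (4·|t − 5|).
Restrict delta ≤ 2. Then |t − 1| < 2 gives |t − 5| = |(t − 1) + (-4)| ≥ 4 − 2 = 2.
Hence |(-8t + 6)/(t - 5) − (1/2)| < 34|t − 1|/(4·2) = (17/4)|t − 1|, which is < eps once |t − 1| < (4/17)eps.
Take delta = min(2, (4/17)eps). Then 0 < |t − 1| < delta forces both bounds, so |(-8t + 6)/(t - 5) − (1/2)| < eps.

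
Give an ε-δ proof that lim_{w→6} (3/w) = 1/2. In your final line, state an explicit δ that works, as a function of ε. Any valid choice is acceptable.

Let ε > 0 be given. We seek δ > 0 such that 0 < |w − 6| < δ implies |3/w − (1/2)| < ε.
|3/w − (1/2)| = 3·|6 − w|/(6·|w|) = 3|w − 6|/(6|w|).
Restrict δ ≤ 3. Then |w − 6| < 3 gives |w| > 3, so 6|w| > 18.
Then |3/w − (1/2)| < 3|w − 6|/18, which is < ε when |w − 6| < 6ε.
Take δ = min(3, 6ε). Then 0 < |w − 6| < δ gives both |w − 6| < 3 and |w − 6| < 6ε, so |3/w − (1/2)| < ε.

δ = min(3, 6ε)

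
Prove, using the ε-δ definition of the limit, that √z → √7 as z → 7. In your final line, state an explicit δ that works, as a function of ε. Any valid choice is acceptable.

δ = min(7, √7·ε)

Let ε > 0. We want δ > 0 such that 0 < |z − 7| < δ implies |√z − √7| < ε.
Multiplying by the conjugate, |√z − √7| = |z − 7|/(√z + √7).
Restrict δ ≤ 7 so that |z − 7| < 7 forces z > 0, and then √z + √7 > √7.
Hence |√z − √7| < |z − 7|/√7, which is < ε once |z − 7| < √7·ε.
Take δ = min(7, √7·ε). If 0 < |z − 7| < δ then z > 0 and |√z − √7| < |z − 7|/√7 < ε.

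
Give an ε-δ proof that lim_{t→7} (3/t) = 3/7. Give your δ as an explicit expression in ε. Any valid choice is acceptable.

Suppose ε > 0. We seek δ > 0 such that 0 < |t − 7| < δ implies |3/t − (3/7)| < ε.
|3/t − (3/7)| = 3·|7 − t|/(7·|t|) = 3|t − 7|/(7|t|).
Require δ ≤ 7/2 so that |t| > 7 − 7/2 = 7/2, hence 7|t| > 49/2.
Then |3/t − (3/7)| < 3|t − 7|/(49/2), which is < ε when |t − 7| < (49/6)ε.
Take δ = min(7/2, (49/6)ε). Then 0 < |t − 7| < δ gives both |t − 7| < 7/2 and |t − 7| < (49/6)ε, so |3/t − (3/7)| < ε.

δ = min(7/2, (49/6)ε)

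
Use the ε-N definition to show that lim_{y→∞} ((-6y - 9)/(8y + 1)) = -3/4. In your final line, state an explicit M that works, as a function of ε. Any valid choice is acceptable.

M = (33/32)/ε

Suppose ε > 0. We seek M > 0 such that y > M implies |(-6y - 9)/(8y + 1) + 3/4| < ε.
(-6y - 9)/(8y + 1) + 3/4 = (8(-6y - 9) − (-6)(8y + 1)) / (8(8y + 1)) = -66/(8(8y + 1)).
For y > 0 we have 8y + 1 > 8y, so |(-6y - 9)/(8y + 1) + 3/4| = 66/(8(8y + 1)) < 66/(8·8y) = (33/32)/y.
Thus |(-6y - 9)/(8y + 1) + 3/4| < ε whenever y > (33/32)/ε.
Take M = (33/32)/ε. If y > M then |(-6y - 9)/(8y + 1) + 3/4| < (33/32)/y < ε.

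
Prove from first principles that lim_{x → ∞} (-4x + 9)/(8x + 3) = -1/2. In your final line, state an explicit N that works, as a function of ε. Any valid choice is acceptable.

N = (21/16)/ε

Suppose ε > 0. We seek N > 0 such that x > N implies |(-4x + 9)/(8x + 3) + 1/2| < ε.
(-4x + 9)/(8x + 3) + 1/2 = (8(-4x + 9) − (-4)(8x + 3)) / (8(8x + 3)) = 84/(8(8x + 3)).
For x > 0 we have 8x + 3 > 8x, so |(-4x + 9)/(8x + 3) + 1/2| = 84/(8(8x + 3)) < 84/(8·8x) = (21/16)/x.
Thus |(-4x + 9)/(8x + 3) + 1/2| < ε whenever x > (21/16)/ε.
Take N = (21/16)/ε. If x > N then |(-4x + 9)/(8x + 3) + 1/2| < (21/16)/x < ε.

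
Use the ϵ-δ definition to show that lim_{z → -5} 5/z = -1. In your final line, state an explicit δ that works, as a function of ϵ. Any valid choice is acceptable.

Suppose ϵ > 0. We seek δ > 0 such that 0 < |z + 5| < δ implies |5/z + 1| < ϵ.
|5/z + 1| = 5·|-5 − z|/(5·|z|) = 5|z + 5|/(5|z|).
Require δ ≤ 5/2 so that |z| > 5 − 5/2 = 5/2, hence 5|z| > 25/2.
Then |5/z + 1| < 5|z + 5|/(25/2), which is < ϵ when |z + 5| < (5/2)ϵ.
Take δ = min(5/2, (5/2)ϵ). Then 0 < |z + 5| < δ gives both |z + 5| < 5/2 and |z + 5| < (5/2)ϵ, so |5/z + 1| < ϵ.

δ = min(5/2, (5/2)ϵ)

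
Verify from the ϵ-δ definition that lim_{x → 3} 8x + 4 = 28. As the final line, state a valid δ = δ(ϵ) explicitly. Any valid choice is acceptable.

Let ϵ > 0. We need δ > 0 so that 0 < |x − 3| < δ implies |(8x + 4) − 28| < ϵ.
Since (8x + 4) − 28 = 8(x − 3), we have |(8x + 4) − 28| = 8|x − 3|.
So 8|x − 3| < ϵ exactly when |x − 3| < ϵ/8.
Choosing δ = ϵ/8 gives |(8x + 4) − 28| = 8|x − 3| < ϵ whenever |x − 3| < δ.

δ = ϵ/8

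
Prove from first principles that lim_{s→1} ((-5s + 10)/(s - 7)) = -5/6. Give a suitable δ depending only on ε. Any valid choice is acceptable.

δ = min(3, (18/25)ε)

Suppose ε > 0. We want δ > 0 with 0 < |s − 1| < δ ⇒ |(-5s + 10)/(s - 7) + 5/6| < ε.
Combining over a common denominator, (-5s + 10)/(s - 7) + 5/6 = [(-5s + 10)·(-6) − 5·(s - 7)] / [(-6)·(s - 7)] = 25(s − 1) / ((-6)(s - 7)).
So |(-5s + 10)/(s - 7) + 5/6| = 25|s − 1| / (6·|s − 7|).
Restrict δ ≤ 3. Then |s − 1| < 3 gives |s − 7| = |(s − 1) + (-6)| ≥ 6 − 3 = 3.
Hence |(-5s + 10)/(s - 7) + 5/6| < 25|s − 1|/(6·3) = (25/18)|s − 1|, which is < ε once |s − 1| < (18/25)ε.
Take δ = min(3, (18/25)ε). Then 0 < |s − 1| < δ forces both bounds, so |(-5s + 10)/(s - 7) + 5/6| < ε.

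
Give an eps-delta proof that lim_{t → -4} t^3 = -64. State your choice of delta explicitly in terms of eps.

Suppose eps > 0. We seek delta > 0 with 0 < |t + 4| < delta ⇒ |t^3 + 64| < eps.
Factor: t^3 + 64 = (t + 4)(t^2 - 4t + 16), so |t^3 + 64| = |t + 4|·|t^2 - 4t + 16|.
Impose delta ≤ 1 so that |t| < 5; then |t^2 - 4t + 16| ≤ 61.
Hence |t^3 + 64| ≤ 61|t + 4|, which is < eps once |t + 4| < eps/61.
Take delta = min(1, eps/61). If 0 < |t + 4| < delta then both bounds hold and |t^3 + 64| ≤ 61|t + 4| < 61·(eps/61) = eps.

delta = min(1, eps/61)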